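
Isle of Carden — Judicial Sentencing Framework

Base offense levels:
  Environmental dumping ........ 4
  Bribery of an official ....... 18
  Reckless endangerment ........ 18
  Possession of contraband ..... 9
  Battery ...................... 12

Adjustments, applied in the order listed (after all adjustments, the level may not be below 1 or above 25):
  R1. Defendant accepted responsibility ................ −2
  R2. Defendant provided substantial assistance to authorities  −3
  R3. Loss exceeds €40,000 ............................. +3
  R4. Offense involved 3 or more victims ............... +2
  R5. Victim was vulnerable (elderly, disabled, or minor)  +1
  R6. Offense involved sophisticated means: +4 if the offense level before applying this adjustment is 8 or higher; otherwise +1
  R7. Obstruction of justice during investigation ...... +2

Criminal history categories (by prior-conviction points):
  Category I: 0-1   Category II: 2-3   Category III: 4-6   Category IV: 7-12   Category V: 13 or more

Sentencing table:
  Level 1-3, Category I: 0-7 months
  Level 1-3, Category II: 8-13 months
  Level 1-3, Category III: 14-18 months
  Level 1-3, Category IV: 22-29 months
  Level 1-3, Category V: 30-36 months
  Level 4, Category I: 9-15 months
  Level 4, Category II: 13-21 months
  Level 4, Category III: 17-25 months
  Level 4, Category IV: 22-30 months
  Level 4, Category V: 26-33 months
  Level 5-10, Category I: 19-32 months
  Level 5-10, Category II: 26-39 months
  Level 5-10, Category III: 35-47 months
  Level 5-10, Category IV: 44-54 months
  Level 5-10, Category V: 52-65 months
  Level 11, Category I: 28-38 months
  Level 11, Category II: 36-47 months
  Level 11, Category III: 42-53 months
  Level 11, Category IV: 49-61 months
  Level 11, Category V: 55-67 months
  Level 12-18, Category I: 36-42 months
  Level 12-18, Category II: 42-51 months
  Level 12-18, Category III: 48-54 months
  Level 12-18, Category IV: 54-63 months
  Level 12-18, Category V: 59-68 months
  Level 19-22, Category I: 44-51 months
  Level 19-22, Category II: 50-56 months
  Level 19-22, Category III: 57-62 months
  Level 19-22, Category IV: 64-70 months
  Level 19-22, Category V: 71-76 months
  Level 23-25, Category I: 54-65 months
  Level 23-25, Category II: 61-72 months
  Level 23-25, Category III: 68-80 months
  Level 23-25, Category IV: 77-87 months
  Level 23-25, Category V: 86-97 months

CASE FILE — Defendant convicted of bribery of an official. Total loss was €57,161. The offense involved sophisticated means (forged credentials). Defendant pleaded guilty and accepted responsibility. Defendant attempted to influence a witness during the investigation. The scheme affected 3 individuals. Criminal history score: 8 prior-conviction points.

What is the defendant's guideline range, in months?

77-87 months

Base offense level for bribery of an official: 18.
R1 applies: 18 − 2 = 16.
R2 does not apply.
R3 applies: 16 + 3 = 19.
R4 applies: 19 + 2 = 21.
R5 does not apply.
R6 applies (level before this adjustment is 21 ≥ 8, so +4): 21 + 4 = 25.
R7 applies: 25 + 2 = 27.
Level 27 exceeds the maximum of 25; capped at 25.
Final offense level: 25.
Criminal history: 8 prior points → Category IV (7-12).
Level 25 falls in the 23-25 band.
Grid: Level 23-25 × Category IV = 77-87 months.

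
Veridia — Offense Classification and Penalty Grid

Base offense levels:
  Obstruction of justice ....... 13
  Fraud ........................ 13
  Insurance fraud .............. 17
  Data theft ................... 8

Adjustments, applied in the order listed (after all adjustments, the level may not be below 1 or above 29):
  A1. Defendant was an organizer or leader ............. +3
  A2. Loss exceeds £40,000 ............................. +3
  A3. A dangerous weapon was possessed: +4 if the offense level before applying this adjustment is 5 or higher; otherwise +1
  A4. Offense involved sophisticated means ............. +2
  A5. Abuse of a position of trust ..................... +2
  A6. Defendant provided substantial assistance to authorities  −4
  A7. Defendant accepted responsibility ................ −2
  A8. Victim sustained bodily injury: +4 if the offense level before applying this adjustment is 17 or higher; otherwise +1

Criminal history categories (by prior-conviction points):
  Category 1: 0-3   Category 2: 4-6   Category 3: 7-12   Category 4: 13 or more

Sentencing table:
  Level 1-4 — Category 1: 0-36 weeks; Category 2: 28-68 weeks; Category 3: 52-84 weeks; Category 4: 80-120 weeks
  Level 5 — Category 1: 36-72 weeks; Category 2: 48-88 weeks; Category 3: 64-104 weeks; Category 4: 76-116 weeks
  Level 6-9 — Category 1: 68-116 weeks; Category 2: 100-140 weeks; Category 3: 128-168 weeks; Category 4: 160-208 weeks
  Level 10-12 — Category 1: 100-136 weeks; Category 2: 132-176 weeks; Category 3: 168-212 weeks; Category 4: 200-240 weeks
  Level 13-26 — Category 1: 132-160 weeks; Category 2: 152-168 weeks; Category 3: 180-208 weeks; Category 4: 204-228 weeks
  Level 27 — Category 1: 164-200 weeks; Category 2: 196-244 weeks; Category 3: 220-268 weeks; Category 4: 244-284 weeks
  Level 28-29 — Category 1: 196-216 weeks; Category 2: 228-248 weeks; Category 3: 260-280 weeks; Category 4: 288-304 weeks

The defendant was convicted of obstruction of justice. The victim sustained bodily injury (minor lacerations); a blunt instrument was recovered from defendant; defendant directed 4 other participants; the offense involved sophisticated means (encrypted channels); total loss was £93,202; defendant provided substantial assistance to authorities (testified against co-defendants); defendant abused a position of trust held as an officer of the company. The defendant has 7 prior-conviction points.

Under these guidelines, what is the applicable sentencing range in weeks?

220-268 weeks

Base offense level for obstruction of justice: 13.
A1 applies: 13 + 3 = 16.
A2 applies: 16 + 3 = 19.
A3 applies (level before this adjustment is 19 ≥ 5, so +4): 19 + 4 = 23.
A4 applies: 23 + 2 = 25.
A5 applies: 25 + 2 = 27.
A6 applies: 27 − 4 = 23.
A8 applies (level before this adjustment is 23 ≥ 17, so +4): 23 + 4 = 27.
Final offense level: 27.
Criminal history: 7 prior points → Category 3 (7-12).
Level 27 falls in the 27 band.
Grid: Level 27 × Category 3 = 220-268 weeks.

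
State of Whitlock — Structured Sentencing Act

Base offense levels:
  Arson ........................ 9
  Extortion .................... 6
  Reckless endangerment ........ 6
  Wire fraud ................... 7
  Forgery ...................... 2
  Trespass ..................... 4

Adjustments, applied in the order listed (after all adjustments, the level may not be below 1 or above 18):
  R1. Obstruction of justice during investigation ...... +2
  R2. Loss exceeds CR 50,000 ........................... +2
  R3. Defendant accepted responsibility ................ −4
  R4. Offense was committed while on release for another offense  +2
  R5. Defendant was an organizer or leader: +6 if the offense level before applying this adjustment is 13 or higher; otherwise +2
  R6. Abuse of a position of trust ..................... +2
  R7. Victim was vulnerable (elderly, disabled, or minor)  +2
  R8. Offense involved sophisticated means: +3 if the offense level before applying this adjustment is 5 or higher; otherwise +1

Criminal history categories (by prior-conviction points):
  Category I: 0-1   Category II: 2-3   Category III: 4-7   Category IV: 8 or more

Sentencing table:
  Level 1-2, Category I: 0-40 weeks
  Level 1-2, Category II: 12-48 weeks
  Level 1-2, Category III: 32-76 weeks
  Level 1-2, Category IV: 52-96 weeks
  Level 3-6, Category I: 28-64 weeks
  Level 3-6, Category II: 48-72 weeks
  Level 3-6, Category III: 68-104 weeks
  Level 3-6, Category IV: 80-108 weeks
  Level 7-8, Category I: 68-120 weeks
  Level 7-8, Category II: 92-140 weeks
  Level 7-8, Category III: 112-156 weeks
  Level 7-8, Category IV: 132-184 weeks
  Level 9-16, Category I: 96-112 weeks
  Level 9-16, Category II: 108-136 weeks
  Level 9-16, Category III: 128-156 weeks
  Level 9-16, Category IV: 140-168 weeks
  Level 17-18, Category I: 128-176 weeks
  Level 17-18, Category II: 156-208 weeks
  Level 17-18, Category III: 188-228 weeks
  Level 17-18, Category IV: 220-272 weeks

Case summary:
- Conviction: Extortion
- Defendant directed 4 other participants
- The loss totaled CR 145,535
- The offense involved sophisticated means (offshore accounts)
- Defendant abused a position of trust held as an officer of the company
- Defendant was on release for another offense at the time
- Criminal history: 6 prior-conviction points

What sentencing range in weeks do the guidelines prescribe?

Base offense level for extortion: 6.
R2 applies: 6 + 2 = 8.
R3 does not apply.
R4 applies: 8 + 2 = 10.
R5 applies (level before this adjustment is 10 < 13, so +2): 10 + 2 = 12.
R6 applies: 12 + 2 = 14.
R8 applies (level before this adjustment is 14 ≥ 5, so +3): 14 + 3 = 17.
Final offense level: 17.
Criminal history: 6 prior points → Category III (4-7).
Level 17 falls in the 17-18 band.
Grid: Level 17-18 × Category III = 188-228 weeks.

188-228 weeks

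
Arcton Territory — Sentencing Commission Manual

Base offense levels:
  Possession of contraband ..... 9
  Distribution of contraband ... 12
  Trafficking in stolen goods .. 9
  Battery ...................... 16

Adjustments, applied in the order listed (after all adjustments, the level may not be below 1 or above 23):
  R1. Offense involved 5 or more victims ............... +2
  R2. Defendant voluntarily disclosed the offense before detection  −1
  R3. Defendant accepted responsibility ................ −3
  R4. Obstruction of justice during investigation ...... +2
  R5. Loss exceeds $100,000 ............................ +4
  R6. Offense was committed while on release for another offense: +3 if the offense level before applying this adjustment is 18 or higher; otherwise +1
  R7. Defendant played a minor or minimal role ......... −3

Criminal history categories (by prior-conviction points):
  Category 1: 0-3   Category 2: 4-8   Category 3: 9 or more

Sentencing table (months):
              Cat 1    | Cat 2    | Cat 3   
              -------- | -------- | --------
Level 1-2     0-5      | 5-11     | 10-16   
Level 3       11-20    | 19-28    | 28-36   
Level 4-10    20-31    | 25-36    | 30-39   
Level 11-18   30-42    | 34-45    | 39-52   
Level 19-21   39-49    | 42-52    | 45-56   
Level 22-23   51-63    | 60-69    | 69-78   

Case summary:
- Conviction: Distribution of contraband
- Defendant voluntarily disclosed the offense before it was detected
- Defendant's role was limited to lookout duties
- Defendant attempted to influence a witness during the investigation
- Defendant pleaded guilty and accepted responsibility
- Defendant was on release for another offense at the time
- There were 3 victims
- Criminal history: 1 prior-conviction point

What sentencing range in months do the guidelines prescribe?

20-31 months

Base offense level for distribution of contraband: 12.
R1 does not apply.
R2 applies: 12 − 1 = 11.
R3 applies: 11 − 3 = 8.
R4 applies: 8 + 2 = 10.
R5 does not apply.
R6 applies (level before this adjustment is 10 < 18, so +1): 10 + 1 = 11.
R7 applies: 11 − 3 = 8.
Final offense level: 8.
Criminal history: 1 prior point → Category 1 (0-3).
Level 8 falls in the 4-10 band.
Grid: Level 4-10 × Category 1 = 20-31 months.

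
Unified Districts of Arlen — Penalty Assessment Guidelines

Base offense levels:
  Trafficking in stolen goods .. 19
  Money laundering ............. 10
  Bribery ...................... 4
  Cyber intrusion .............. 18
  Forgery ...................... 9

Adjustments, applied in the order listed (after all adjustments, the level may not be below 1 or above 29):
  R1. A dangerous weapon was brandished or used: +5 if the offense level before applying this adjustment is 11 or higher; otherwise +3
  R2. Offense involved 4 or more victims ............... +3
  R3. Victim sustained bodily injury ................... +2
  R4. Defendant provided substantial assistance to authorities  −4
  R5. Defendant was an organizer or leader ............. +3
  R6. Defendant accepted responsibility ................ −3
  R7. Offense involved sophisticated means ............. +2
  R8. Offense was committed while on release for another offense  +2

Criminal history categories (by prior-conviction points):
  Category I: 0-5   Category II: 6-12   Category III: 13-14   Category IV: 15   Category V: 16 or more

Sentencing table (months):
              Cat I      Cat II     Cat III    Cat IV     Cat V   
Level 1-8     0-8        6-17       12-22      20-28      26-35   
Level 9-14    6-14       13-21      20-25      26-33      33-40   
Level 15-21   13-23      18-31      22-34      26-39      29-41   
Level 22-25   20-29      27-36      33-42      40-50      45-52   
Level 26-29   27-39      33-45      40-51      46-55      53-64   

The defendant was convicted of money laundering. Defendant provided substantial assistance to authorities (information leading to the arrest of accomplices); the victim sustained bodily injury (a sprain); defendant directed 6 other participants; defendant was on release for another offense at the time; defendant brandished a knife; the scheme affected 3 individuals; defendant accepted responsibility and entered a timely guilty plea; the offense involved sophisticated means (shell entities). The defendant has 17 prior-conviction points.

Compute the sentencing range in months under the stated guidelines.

29-41 months

Base offense level for money laundering: 10.
R1 applies (level before this adjustment is 10 < 11, so +3): 10 + 3 = 13.
R2 does not apply.
R3 applies: 13 + 2 = 15.
R4 applies: 15 − 4 = 11.
R5 applies: 11 + 3 = 14.
R6 applies: 14 − 3 = 11.
R7 applies: 11 + 2 = 13.
R8 applies: 13 + 2 = 15.
Final offense level: 15.
Criminal history: 17 prior points → Category V (16+).
Level 15 falls in the 15-21 band.
Grid: Level 15-21 × Category V = 29-41 months.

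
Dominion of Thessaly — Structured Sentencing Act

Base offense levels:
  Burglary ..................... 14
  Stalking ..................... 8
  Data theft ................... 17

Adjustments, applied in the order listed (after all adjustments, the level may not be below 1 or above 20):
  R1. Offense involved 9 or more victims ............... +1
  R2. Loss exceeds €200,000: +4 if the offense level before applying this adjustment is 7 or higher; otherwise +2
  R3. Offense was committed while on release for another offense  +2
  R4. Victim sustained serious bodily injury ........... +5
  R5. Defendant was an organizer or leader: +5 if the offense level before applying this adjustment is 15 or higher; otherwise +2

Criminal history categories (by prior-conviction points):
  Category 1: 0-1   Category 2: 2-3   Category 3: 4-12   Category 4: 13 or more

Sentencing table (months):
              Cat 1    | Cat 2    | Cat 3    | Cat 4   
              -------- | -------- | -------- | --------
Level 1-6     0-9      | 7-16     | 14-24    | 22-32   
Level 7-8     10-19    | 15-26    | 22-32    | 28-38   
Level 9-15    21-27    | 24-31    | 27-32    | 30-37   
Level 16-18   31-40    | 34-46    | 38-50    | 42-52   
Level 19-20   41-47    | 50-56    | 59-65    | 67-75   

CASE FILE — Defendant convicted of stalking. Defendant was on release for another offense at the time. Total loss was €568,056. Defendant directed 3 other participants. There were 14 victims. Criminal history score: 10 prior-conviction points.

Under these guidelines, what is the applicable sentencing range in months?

59-65 months

Base offense level for stalking: 8.
R1 applies: 8 + 1 = 9.
R2 applies (level before this adjustment is 9 ≥ 7, so +4): 9 + 4 = 13.
R3 applies: 13 + 2 = 15.
R4 does not apply.
R5 applies (level before this adjustment is 15 ≥ 15, so +5): 15 + 5 = 20.
Final offense level: 20.
Criminal history: 10 prior points → Category 3 (4-12).
Level 20 falls in the 19-20 band.
Grid: Level 19-20 × Category 3 = 59-65 months.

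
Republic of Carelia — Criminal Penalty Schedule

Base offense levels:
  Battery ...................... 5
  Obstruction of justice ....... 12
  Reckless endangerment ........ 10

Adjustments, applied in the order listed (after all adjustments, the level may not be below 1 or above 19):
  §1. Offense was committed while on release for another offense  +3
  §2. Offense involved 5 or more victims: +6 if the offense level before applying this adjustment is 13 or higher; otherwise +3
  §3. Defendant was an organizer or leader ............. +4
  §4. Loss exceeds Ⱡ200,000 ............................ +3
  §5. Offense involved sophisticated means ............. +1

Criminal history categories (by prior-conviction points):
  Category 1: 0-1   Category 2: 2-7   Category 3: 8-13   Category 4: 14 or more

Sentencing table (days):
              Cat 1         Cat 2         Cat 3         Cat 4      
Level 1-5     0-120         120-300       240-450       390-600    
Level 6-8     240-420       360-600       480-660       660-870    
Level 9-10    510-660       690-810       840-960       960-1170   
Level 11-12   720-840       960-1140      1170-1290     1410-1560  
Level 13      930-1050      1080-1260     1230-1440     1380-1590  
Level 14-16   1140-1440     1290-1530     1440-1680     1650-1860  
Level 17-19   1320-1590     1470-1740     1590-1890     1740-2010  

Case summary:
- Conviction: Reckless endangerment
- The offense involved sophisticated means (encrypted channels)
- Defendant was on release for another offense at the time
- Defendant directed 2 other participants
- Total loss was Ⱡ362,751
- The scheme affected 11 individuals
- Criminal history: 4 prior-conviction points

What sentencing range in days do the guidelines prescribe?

1470-1740 days

Base offense level for reckless endangerment: 10.
§1 applies: 10 + 3 = 13.
§2 applies (level before this adjustment is 13 ≥ 13, so +6): 13 + 6 = 19.
§3 applies: 19 + 4 = 23.
§4 applies: 23 + 3 = 26.
§5 applies: 26 + 1 = 27.
Level 27 exceeds the maximum of 19; capped at 19.
Final offense level: 19.
Criminal history: 4 prior points → Category 2 (2-7).
Level 19 falls in the 17-19 band.
Grid: Level 17-19 × Category 2 = 1470-1740 days.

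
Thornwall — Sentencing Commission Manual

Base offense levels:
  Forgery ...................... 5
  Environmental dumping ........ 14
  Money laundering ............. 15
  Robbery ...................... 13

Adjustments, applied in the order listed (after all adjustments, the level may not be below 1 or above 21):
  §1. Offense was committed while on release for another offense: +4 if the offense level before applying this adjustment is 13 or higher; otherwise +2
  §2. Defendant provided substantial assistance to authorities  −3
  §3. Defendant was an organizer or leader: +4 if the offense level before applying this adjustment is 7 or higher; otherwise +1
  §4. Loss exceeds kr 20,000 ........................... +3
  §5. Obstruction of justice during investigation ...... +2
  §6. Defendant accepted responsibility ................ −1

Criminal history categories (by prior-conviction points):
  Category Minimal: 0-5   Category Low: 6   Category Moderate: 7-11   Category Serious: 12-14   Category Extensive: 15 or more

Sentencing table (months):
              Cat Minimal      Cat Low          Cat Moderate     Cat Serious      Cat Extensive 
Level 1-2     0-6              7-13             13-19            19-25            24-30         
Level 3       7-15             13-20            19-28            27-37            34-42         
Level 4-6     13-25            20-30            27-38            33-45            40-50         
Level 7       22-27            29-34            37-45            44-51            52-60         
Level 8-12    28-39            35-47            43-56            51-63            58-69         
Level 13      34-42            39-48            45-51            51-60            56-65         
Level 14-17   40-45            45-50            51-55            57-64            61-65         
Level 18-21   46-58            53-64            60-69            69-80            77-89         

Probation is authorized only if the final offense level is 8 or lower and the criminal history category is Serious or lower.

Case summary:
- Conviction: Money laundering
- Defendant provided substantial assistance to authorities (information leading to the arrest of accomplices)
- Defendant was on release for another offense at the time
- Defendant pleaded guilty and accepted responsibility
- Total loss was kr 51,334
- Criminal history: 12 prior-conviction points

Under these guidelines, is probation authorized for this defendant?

No

Base offense level for money laundering: 15.
§1 applies (level before this adjustment is 15 ≥ 13, so +4): 15 + 4 = 19.
§2 applies: 19 − 3 = 16.
§3 does not apply.
§4 applies: 16 + 3 = 19.
§6 applies: 19 − 1 = 18.
Final offense level: 18.
Criminal history: 12 prior points → Category Serious (12-14).
Level 18 falls in the 18-21 band.
Grid: Level 18-21 × Category Serious = 69-80 months.
Probation check: level 18 > 8 and category Serious ≤ Serious → not eligible.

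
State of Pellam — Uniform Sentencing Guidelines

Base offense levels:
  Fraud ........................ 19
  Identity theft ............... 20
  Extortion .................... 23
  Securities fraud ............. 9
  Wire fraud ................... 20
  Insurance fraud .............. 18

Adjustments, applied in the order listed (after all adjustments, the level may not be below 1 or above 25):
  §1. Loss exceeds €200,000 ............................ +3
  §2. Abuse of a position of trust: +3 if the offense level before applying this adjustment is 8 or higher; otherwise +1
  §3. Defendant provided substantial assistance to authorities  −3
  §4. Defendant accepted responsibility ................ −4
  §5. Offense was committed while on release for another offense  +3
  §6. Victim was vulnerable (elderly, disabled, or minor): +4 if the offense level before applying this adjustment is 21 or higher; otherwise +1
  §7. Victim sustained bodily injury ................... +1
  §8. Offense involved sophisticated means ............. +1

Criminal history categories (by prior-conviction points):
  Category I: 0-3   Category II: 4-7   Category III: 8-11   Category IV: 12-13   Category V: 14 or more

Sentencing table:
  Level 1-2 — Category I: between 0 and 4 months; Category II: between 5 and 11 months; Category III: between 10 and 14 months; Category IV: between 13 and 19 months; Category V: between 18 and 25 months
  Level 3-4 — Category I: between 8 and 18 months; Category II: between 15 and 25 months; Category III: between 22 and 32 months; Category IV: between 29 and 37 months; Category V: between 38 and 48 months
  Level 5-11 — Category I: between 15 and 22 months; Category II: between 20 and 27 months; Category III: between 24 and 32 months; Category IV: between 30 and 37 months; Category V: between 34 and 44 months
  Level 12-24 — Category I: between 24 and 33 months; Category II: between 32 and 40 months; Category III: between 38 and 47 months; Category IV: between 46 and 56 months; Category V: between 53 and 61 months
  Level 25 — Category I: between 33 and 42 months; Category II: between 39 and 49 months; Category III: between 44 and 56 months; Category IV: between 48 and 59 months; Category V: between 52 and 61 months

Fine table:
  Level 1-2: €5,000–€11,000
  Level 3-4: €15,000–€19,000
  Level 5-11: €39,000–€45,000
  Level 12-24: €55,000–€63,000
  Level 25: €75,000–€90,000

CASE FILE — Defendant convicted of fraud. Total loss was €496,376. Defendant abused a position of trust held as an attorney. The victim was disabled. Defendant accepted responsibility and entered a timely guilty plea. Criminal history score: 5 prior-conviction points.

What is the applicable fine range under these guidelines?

Base offense level for fraud: 19.
§1 applies: 19 + 3 = 22.
§2 applies (level before this adjustment is 22 ≥ 8, so +3): 22 + 3 = 25.
§3 does not apply.
§4 applies: 25 − 4 = 21.
§6 applies (level before this adjustment is 21 ≥ 21, so +4): 21 + 4 = 25.
Final offense level: 25.
Level 25 falls in the 25 band.
Fine table: Level 25 → €75,000–€90,000.

€75,000–€90,000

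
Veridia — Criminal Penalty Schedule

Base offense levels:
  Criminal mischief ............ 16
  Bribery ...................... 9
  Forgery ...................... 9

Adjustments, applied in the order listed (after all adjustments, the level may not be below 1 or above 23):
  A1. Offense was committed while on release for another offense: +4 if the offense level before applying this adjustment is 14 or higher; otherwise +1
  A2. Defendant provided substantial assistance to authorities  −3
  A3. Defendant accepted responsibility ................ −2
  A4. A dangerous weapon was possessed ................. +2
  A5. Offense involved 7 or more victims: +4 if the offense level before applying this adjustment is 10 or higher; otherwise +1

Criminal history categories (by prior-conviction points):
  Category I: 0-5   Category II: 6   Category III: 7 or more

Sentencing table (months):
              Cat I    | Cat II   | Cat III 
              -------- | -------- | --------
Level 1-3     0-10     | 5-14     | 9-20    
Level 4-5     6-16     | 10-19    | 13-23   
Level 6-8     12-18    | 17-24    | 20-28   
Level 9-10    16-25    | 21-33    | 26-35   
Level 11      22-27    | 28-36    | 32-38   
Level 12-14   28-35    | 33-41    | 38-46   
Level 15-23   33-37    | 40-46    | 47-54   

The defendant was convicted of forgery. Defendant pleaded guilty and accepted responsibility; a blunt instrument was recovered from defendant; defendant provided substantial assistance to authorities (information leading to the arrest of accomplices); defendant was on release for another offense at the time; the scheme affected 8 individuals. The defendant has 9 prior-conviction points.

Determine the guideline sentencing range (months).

Base offense level for forgery: 9.
A1 applies (level before this adjustment is 9 < 14, so +1): 9 + 1 = 10.
A2 applies: 10 − 3 = 7.
A3 applies: 7 − 2 = 5.
A4 applies: 5 + 2 = 7.
A5 applies (level before this adjustment is 7 < 10, so +1): 7 + 1 = 8.
Final offense level: 8.
Criminal history: 9 prior points → Category III (7+).
Level 8 falls in the 6-8 band.
Grid: Level 6-8 × Category III = 20-28 months.

20-28 months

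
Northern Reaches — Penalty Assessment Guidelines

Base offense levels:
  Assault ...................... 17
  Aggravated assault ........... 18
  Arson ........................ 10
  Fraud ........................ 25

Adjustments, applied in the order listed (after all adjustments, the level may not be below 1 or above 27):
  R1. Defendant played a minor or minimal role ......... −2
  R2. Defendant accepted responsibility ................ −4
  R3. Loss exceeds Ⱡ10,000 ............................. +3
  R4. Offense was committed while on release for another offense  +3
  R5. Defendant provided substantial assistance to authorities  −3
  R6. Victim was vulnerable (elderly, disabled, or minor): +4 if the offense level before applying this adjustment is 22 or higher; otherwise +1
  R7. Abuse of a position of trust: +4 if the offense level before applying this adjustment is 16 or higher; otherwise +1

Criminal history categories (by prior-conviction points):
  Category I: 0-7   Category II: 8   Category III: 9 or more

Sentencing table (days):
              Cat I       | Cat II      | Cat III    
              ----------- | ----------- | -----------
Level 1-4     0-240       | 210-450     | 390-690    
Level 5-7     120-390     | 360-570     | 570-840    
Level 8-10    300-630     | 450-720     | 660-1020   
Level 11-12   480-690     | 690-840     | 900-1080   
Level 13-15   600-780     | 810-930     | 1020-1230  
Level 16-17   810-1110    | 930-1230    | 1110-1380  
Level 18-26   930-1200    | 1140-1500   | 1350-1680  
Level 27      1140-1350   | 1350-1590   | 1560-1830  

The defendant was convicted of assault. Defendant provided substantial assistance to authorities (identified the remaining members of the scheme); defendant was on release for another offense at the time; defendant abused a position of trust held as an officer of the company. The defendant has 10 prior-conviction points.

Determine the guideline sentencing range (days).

1350-1680 days

Base offense level for assault: 17.
R1 does not apply.
R3 does not apply.
R4 applies: 17 + 3 = 20.
R5 applies: 20 − 3 = 17.
R6 does not apply.
R7 applies (level before this adjustment is 17 ≥ 16, so +4): 17 + 4 = 21.
Final offense level: 21.
Criminal history: 10 prior points → Category III (9+).
Level 21 falls in the 18-26 band.
Grid: Level 18-26 × Category III = 1350-1680 days.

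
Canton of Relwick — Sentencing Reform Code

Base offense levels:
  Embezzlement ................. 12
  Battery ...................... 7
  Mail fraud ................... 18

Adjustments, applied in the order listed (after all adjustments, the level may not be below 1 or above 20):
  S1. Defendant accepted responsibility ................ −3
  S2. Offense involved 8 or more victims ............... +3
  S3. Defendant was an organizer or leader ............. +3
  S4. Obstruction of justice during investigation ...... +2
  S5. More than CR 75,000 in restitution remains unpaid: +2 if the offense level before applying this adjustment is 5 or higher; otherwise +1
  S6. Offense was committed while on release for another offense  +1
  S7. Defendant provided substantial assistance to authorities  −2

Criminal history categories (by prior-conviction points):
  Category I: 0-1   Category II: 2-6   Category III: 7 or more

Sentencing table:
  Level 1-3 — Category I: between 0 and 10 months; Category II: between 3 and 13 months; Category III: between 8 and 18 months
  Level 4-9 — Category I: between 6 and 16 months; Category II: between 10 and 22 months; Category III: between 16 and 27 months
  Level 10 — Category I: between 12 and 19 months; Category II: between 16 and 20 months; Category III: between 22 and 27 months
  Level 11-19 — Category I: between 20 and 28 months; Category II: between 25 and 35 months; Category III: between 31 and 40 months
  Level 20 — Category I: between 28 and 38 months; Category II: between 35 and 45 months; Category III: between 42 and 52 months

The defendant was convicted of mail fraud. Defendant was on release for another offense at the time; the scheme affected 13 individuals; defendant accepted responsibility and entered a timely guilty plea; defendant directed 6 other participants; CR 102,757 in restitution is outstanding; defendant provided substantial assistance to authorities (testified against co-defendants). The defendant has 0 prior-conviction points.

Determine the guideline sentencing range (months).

28-38 months

Base offense level for mail fraud: 18.
S1 applies: 18 − 3 = 15.
S2 applies: 15 + 3 = 18.
S3 applies: 18 + 3 = 21.
S5 applies (level before this adjustment is 21 ≥ 5, so +2): 21 + 2 = 23.
S6 applies: 23 + 1 = 24.
S7 applies: 24 − 2 = 22.
Level 22 exceeds the maximum of 20; capped at 20.
Final offense level: 20.
Criminal history: 0 prior points → Category I (0-1).
Level 20 falls in the 20 band.
Grid: Level 20 × Category I = 28-38 months.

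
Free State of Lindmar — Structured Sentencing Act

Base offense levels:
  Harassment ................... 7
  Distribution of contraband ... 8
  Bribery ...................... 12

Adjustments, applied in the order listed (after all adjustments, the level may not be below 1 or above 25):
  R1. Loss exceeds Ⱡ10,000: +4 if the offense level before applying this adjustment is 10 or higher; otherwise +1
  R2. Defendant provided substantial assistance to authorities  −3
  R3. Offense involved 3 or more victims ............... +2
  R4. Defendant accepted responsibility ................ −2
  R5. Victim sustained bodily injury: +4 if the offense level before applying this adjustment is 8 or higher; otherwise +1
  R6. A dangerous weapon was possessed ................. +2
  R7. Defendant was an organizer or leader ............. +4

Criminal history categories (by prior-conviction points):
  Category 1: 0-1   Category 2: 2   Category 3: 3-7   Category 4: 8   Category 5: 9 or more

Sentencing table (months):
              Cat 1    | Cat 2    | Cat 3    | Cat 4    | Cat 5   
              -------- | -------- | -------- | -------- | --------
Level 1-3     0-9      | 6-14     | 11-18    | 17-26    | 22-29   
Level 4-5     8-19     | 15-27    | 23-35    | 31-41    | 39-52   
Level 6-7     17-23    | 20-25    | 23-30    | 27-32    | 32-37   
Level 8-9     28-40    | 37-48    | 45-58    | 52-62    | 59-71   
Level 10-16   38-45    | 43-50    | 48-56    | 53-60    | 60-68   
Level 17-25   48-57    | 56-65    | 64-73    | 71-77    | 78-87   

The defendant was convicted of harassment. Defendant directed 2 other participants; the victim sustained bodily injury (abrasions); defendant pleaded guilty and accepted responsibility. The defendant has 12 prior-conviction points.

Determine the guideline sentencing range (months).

60-68 months

Base offense level for harassment: 7.
R1 does not apply.
R2 does not apply.
R4 applies: 7 − 2 = 5.
R5 applies (level before this adjustment is 5 < 8, so +1): 5 + 1 = 6.
R6 does not apply.
R7 applies: 6 + 4 = 10.
Final offense level: 10.
Criminal history: 12 prior points → Category 5 (9+).
Level 10 falls in the 10-16 band.
Grid: Level 10-16 × Category 5 = 60-68 months.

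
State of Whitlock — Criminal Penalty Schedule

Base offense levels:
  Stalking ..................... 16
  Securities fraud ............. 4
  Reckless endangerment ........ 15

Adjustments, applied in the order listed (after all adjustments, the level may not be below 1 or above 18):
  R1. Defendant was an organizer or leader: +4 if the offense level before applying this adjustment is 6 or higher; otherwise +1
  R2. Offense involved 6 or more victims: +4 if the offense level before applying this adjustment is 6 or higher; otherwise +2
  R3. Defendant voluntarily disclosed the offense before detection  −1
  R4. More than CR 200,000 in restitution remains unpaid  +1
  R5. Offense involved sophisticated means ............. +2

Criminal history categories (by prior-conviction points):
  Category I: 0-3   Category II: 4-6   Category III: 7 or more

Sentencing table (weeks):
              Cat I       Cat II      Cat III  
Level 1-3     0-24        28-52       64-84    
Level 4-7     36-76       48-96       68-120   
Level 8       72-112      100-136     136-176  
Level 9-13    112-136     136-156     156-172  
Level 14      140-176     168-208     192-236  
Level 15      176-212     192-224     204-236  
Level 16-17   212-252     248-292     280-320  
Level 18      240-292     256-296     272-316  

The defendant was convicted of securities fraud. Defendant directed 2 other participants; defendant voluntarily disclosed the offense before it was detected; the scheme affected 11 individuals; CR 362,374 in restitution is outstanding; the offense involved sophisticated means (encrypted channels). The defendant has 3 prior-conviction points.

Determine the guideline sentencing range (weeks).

Base offense level for securities fraud: 4.
R1 applies (level before this adjustment is 4 < 6, so +1): 4 + 1 = 5.
R2 applies (level before this adjustment is 5 < 6, so +2): 5 + 2 = 7.
R3 applies: 7 − 1 = 6.
R4 applies: 6 + 1 = 7.
R5 applies: 7 + 2 = 9.
Final offense level: 9.
Criminal history: 3 prior points → Category I (0-3).
Level 9 falls in the 9-13 band.
Grid: Level 9-13 × Category I = 112-136 weeks.

112-136 weeks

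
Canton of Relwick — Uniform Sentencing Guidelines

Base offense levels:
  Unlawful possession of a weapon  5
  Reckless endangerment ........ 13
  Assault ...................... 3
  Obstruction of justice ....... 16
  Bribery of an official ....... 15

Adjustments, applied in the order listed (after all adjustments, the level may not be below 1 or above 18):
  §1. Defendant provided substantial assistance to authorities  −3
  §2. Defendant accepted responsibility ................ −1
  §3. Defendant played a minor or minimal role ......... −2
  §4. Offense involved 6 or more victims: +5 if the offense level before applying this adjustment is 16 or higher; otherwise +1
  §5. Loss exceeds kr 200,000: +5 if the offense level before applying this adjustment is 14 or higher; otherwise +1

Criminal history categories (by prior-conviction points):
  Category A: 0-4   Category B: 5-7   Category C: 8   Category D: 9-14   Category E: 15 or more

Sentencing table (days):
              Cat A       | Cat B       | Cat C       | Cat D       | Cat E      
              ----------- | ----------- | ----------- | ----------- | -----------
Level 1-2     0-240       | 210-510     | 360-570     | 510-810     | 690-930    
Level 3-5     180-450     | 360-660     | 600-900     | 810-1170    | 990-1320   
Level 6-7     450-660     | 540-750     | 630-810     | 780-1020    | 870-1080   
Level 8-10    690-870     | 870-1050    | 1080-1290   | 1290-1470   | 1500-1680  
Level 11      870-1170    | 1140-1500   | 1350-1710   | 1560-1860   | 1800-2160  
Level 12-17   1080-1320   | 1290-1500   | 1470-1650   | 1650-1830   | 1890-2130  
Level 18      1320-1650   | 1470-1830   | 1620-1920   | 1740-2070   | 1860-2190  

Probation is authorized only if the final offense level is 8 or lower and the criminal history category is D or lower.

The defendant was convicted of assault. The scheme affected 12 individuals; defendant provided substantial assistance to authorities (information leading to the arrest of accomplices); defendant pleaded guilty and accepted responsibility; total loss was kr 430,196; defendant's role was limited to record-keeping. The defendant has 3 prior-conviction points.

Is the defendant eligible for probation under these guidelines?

Yes

Base offense level for assault: 3.
§1 applies: 3 − 3 = 0.
§2 applies: 0 − 1 = -1.
§3 applies: -1 − 2 = -3.
§4 applies (level before this adjustment is -3 < 16, so +1): -3 + 1 = -2.
§5 applies (level before this adjustment is -2 < 14, so +1): -2 + 1 = -1.
Level -1 is below the minimum of 1; floored at 1.
Final offense level: 1.
Criminal history: 3 prior points → Category A (0-4).
Level 1 falls in the 1-2 band.
Grid: Level 1-2 × Category A = 0-240 days.
Probation check: level 1 ≤ 8 and category A ≤ D → eligible.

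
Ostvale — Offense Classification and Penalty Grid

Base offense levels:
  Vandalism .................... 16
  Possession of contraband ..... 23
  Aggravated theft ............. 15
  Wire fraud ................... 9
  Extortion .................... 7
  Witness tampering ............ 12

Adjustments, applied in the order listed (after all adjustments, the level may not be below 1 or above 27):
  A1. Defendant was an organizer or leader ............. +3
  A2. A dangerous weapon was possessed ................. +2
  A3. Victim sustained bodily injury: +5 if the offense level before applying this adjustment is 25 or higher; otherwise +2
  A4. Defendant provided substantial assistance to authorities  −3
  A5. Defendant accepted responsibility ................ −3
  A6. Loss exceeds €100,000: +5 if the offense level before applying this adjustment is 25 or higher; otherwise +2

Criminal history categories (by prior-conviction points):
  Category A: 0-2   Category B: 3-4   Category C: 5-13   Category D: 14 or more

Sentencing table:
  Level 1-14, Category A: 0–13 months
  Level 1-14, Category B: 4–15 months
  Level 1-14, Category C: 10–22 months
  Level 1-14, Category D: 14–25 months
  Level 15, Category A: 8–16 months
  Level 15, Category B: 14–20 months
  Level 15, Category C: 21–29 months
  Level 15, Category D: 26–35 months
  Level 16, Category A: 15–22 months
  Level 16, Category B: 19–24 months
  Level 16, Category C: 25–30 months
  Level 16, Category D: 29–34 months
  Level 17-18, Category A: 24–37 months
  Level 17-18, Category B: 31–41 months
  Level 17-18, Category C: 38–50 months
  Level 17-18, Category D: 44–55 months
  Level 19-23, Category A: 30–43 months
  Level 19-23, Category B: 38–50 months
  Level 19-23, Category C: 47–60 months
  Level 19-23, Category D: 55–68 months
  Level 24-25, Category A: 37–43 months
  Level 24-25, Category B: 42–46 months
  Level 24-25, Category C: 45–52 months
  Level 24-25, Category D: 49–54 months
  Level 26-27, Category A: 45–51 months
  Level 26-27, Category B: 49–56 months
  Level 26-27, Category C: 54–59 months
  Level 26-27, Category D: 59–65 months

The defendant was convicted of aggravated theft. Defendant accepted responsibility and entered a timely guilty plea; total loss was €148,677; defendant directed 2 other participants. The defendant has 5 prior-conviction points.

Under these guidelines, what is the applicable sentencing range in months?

38-50 months

Base offense level for aggravated theft: 15.
A1 applies: 15 + 3 = 18.
A2 does not apply.
A5 applies: 18 − 3 = 15.
A6 applies (level before this adjustment is 15 < 25, so +2): 15 + 2 = 17.
Final offense level: 17.
Criminal history: 5 prior points → Category C (5-13).
Level 17 falls in the 17-18 band.
Grid: Level 17-18 × Category C = 38-50 months.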